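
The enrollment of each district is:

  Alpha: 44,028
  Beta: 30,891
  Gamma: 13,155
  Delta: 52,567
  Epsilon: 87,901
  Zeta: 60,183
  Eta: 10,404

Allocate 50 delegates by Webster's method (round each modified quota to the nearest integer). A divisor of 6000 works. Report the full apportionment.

Alpha 7; Beta 5; Gamma 2; Delta 9; Epsilon 15; Zeta 10; Eta 2

With modified divisor 6000: modified quotas Alpha 7.338, Beta 5.149, Gamma 2.192, Delta 8.761, Epsilon 14.650, Zeta 10.030, Eta 1.734.
Rounding to the nearest integer: Alpha 7, Beta 5, Gamma 2, Delta 9, Epsilon 15, Zeta 10, Eta 2 (total 50).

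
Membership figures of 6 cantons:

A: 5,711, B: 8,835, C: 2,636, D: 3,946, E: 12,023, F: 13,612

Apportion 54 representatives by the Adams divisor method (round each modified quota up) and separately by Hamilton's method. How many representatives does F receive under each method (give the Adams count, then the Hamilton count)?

15 and 16

Adams: A 7, B 10, C 3, D 5, E 14, F 15.
Hamilton: A 7, B 10, C 3, D 4, E 14, F 16.
F gets 15 under Adams and 16 under Hamilton.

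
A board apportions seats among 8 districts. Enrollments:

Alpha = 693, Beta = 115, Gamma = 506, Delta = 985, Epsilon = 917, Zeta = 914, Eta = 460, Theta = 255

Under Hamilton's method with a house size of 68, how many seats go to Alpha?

Total 4845; standard divisor 4845/68 ≈ 71.25.
Standard quotas: Alpha 9.726, Beta 1.614, Gamma 7.102, Delta 13.825, Epsilon 12.870, Zeta 12.828, Eta 6.456, Theta 3.579.
Lower quotas: Alpha 9, Beta 1, Gamma 7, Delta 13, Epsilon 12, Zeta 12, Eta 6, Theta 3 (sum 63, leaving 5 seats).
Remainders in descending order: Epsilon 0.870, Zeta 0.828, Delta 0.825, Alpha 0.726, Beta 0.614, Theta 0.579, Eta 0.456, Gamma 0.102.
Largest remainders: Epsilon, Zeta, Delta, Alpha, Beta receive the extra seats.
Alpha receives 10.

10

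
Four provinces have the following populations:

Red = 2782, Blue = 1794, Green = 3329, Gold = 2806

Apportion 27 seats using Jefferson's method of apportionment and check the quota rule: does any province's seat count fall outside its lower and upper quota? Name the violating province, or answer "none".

none

Standard quotas: Red 7.013, Blue 4.522, Green 8.392, Gold 7.073.
Jefferson allocation: Red 7, Blue 4, Green 9, Gold 7.
Every allocation lies between the lower and upper quota.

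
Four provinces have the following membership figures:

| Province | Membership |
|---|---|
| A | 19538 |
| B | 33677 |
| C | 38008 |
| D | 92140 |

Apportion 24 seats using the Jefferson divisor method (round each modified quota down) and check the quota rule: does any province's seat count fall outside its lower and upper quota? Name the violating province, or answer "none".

Standard quotas: A 2.557, B 4.408, C 4.975, D 12.060.
Jefferson allocation: A 2, B 4, C 5, D 13.
Every allocation lies between the lower and upper quota.

none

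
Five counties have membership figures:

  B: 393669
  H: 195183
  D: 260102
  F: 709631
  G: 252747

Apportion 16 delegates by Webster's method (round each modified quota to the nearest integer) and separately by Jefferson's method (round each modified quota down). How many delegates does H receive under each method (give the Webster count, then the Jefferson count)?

Webster: B 4, H 2, D 2, F 6, G 2.
Jefferson: B 4, H 1, D 2, F 7, G 2.
H gets 2 under Webster and 1 under Jefferson.

2 and 1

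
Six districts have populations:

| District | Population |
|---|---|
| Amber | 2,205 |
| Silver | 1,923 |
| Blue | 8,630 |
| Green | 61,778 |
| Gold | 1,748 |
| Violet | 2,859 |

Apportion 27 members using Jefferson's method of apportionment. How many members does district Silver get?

Standard divisor 79143/27 ≈ 2931.222; standard quotas: Amber 0.752, Silver 0.656, Blue 2.944, Green 21.076, Gold 0.596, Violet 0.975.
Rounding down gives 0, 0, 2, 21, 0, 0 = 23 seats, so the divisor must be adjusted.
With modified divisor 2600: modified quotas Amber 0.848, Silver 0.740, Blue 3.319, Green 23.761, Gold 0.672, Violet 1.100.
Rounding down: Amber 0, Silver 0, Blue 3, Green 23, Gold 0, Violet 1 (total 27).
Silver receives 0.

0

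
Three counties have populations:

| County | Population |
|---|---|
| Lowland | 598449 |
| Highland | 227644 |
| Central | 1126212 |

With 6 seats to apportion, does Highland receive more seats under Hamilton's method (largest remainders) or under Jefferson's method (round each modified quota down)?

Hamilton: Lowland 2, Highland 1, Central 3.
Jefferson: Lowland 2, Highland 0, Central 4.
Highland gets 1 under Hamilton and 0 under Jefferson.

Hamilton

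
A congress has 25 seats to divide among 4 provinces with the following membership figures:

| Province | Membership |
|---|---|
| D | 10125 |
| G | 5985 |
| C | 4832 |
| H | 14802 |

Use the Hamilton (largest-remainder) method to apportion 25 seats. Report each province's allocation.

Total 35744; standard divisor 35744/25 ≈ 1429.76.
Standard quotas: D 7.0816, G 4.1860, C 3.3796, H 10.3528.
Lower quotas: D 7, G 4, C 3, H 10 (sum 24, leaving 1 seat).
Remainders in descending order: C 0.3796, H 0.3528, G 0.1860, D 0.0816.
Largest remainder: C receives the extra seat.

D=7, G=4, C=4, H=10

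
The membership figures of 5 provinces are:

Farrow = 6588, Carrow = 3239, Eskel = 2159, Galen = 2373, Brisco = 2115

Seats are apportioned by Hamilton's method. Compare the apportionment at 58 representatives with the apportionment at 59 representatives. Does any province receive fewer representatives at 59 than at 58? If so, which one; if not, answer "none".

At 58 seats: Farrow 23, Carrow 11, Eskel 8, Galen 8, Brisco 8.
At 59 seats: Farrow 24, Carrow 12, Eskel 8, Galen 8, Brisco 7.
Brisco drops from 8 to 7.

Brisco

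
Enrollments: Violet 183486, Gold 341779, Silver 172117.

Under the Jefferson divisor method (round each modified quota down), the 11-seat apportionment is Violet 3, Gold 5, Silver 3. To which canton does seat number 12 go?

Gold

Priority for the next seat is population ÷ (current seats + 1).
Priorities: Violet 45871.500, Gold 56963.167, Silver 43029.250.
Highest priority: Gold.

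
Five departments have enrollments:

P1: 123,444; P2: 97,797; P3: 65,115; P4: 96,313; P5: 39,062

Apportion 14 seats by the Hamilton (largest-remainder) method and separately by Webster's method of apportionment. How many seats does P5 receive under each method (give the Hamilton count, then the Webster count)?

Hamilton: P1 4, P2 3, P3 2, P4 3, P5 2.
Webster: P1 4, P2 4, P3 2, P4 3, P5 1.
P5 gets 2 under Hamilton and 1 under Webster.

2 and 1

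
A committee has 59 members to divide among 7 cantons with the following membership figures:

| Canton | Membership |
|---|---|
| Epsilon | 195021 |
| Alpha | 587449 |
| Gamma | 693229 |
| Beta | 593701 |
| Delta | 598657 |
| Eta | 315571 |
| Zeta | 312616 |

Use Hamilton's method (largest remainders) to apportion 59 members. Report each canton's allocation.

Epsilon: 3, Alpha: 10, Gamma: 12, Beta: 11, Delta: 11, Eta: 6, Zeta: 6

Total 3296244; standard divisor 3296244/59 ≈ 55868.542.
Standard quotas: Epsilon 3.4907, Alpha 10.5148, Gamma 12.4082, Beta 10.6267, Delta 10.7155, Eta 5.6485, Zeta 5.5956.
Lower quotas: Epsilon 3, Alpha 10, Gamma 12, Beta 10, Delta 10, Eta 5, Zeta 5 (sum 55, leaving 4 seats).
Remainders in descending order: Delta 0.7155, Eta 0.6485, Beta 0.6267, Zeta 0.5956, Alpha 0.5148, Epsilon 0.4907, Gamma 0.4082.
Largest remainders: Delta, Eta, Beta, Zeta receive the extra seats.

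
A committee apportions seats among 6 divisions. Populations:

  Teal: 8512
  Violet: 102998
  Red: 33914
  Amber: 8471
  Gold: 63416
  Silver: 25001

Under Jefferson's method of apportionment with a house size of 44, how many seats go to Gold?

12

Standard divisor 242312/44 ≈ 5507.091; standard quotas: Teal 1.546, Violet 18.703, Red 6.158, Amber 1.538, Gold 11.515, Silver 4.540.
Rounding down gives 1, 18, 6, 1, 11, 4 = 41 seats, so the divisor must be adjusted.
With modified divisor 5100: modified quotas Teal 1.669, Violet 20.196, Red 6.650, Amber 1.661, Gold 12.435, Silver 4.902.
Rounding down: Teal 1, Violet 20, Red 6, Amber 1, Gold 12, Silver 4 (total 44).
Gold receives 12.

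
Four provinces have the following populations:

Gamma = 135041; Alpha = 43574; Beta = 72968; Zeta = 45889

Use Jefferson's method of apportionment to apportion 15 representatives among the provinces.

Gamma 7, Alpha 2, Beta 4, Zeta 2

Standard divisor 297472/15 ≈ 19831.467; standard quotas: Gamma 6.809, Alpha 2.197, Beta 3.679, Zeta 2.314.
Rounding down gives 6, 2, 3, 2 = 13 seats, so the divisor must be adjusted.
With modified divisor 17600: modified quotas Gamma 7.673, Alpha 2.476, Beta 4.146, Zeta 2.607.
Rounding down: Gamma 7, Alpha 2, Beta 4, Zeta 2 (total 15).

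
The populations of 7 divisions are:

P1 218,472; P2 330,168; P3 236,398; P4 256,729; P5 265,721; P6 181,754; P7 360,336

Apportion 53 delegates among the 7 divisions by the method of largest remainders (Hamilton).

The standard divisor is 1849578/53 ≈ 34897.698.
Standard quotas: P1 6.2604, P2 9.4610, P3 6.7740, P4 7.3566, P5 7.6143, P6 5.2082, P7 10.3255.
Lower quotas: P1 6, P2 9, P3 6, P4 7, P5 7, P6 5, P7 10 (sum 50, leaving 3 seats).
Remainders in descending order: P3 0.7740, P5 0.6143, P2 0.4610, P4 0.3566, P7 0.3255, P1 0.2604, P6 0.2082.
The surplus seats go to P3, P5, P2.

P1=6, P2=10, P3=7, P4=7, P5=8, P6=5, P7=10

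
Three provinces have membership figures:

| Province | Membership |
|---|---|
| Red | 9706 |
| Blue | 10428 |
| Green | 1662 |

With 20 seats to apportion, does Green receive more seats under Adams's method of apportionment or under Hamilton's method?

Adams: Red 9, Blue 9, Green 2.
Hamilton: Red 9, Blue 10, Green 1.
Green gets 2 under Adams and 1 under Hamilton.

Adams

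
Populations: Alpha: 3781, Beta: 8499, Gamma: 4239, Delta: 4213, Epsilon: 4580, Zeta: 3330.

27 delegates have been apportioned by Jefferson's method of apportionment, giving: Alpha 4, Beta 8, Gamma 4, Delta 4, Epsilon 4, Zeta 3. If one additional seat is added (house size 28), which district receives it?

Priority for the next seat is population ÷ (current seats + 1).
Priorities: Alpha 756.200, Beta 944.333, Gamma 847.800, Delta 842.600, Epsilon 916.000, Zeta 832.500.
Highest priority: Beta.

Beta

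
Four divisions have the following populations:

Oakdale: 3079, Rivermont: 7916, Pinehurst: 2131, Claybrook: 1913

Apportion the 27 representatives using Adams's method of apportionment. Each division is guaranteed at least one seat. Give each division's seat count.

Standard divisor 15039/27 ≈ 557; standard quotas: Oakdale 5.528, Rivermont 14.212, Pinehurst 3.826, Claybrook 3.434.
Rounding up gives 6, 15, 4, 4 = 29 seats, so the divisor must be adjusted.
With modified divisor 610: modified quotas Oakdale 5.048, Rivermont 12.977, Pinehurst 3.493, Claybrook 3.136.
Rounding up: Oakdale 6, Rivermont 13, Pinehurst 4, Claybrook 4 (total 27).

Oakdale 6, Rivermont 13, Pinehurst 4, Claybrook 4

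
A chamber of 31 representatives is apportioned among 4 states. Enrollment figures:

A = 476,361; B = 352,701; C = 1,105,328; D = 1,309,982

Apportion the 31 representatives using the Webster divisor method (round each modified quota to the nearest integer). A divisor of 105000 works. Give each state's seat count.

With modified divisor 105000: modified quotas A 4.537, B 3.359, C 10.527, D 12.476.
Rounding to the nearest integer: A 5, B 3, C 11, D 12 (total 31).

A=5; B=3; C=11; D=12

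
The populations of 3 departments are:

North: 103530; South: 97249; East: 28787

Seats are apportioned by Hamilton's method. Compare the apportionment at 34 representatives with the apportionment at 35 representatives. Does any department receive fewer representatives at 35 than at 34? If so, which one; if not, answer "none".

At 34 seats: North 15, South 15, East 4.
At 35 seats: North 16, South 15, East 4.
No department's allocation decreased.

none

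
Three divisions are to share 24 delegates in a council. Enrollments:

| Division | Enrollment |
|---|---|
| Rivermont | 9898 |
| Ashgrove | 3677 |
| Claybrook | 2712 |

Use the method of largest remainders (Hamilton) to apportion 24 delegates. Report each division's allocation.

Rivermont 15, Ashgrove 5, Claybrook 4

Total 16287; standard divisor 16287/24 ≈ 678.625.
Standard quotas: Rivermont 14.5854, Ashgrove 5.4183, Claybrook 3.9963.
Lower quotas: Rivermont 14, Ashgrove 5, Claybrook 3 (sum 22, leaving 2 seats).
Remainders in descending order: Claybrook 0.9963, Rivermont 0.5854, Ashgrove 0.4183.
Largest remainders: Claybrook, Rivermont receive the extra seats.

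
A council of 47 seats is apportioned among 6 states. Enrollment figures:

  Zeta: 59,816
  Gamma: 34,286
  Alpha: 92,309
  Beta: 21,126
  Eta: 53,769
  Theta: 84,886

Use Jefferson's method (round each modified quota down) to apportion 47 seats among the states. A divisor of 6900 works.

With modified divisor 6900: modified quotas Zeta 8.669, Gamma 4.969, Alpha 13.378, Beta 3.062, Eta 7.793, Theta 12.302.
Rounding down: Zeta 8, Gamma 4, Alpha 13, Beta 3, Eta 7, Theta 12 (total 47).

Zeta=8, Gamma=4, Alpha=13, Beta=3, Eta=7, Theta=12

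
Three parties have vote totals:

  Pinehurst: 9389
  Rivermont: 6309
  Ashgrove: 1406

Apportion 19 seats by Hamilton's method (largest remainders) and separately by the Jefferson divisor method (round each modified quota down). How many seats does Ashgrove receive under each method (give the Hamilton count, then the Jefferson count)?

2 and 1

Hamilton: Pinehurst 10, Rivermont 7, Ashgrove 2.
Jefferson: Pinehurst 11, Rivermont 7, Ashgrove 1.
Ashgrove gets 2 under Hamilton and 1 under Jefferson.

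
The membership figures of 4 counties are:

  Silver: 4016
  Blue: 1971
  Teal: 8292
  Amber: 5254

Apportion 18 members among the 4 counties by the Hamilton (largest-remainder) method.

Silver: 4, Blue: 2, Teal: 7, Amber: 5

Total 19533; standard divisor 19533/18 ≈ 1085.167.
Standard quotas: Silver 3.7008, Blue 1.8163, Teal 7.6412, Amber 4.8417.
Lower quotas: Silver 3, Blue 1, Teal 7, Amber 4 (sum 15, leaving 3 seats).
Remainders in descending order: Amber 0.8417, Blue 0.8163, Silver 0.7008, Teal 0.6412.
Largest remainders: Amber, Blue, Silver receive the extra seats.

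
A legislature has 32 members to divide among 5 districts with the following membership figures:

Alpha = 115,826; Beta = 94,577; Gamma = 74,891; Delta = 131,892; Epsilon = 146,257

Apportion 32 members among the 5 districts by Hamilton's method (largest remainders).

Alpha 7, Beta 5, Gamma 4, Delta 8, Epsilon 8

Total 563443; standard divisor 563443/32 ≈ 17607.594.
Standard quotas: Alpha 6.5782, Beta 5.3714, Gamma 4.2533, Delta 7.4906, Epsilon 8.3065.
Lower quotas: Alpha 6, Beta 5, Gamma 4, Delta 7, Epsilon 8 (sum 30, leaving 2 seats).
Remainders in descending order: Alpha 0.5782, Delta 0.4906, Beta 0.3714, Epsilon 0.3065, Gamma 0.2533.
The surplus seats go to Alpha, Delta.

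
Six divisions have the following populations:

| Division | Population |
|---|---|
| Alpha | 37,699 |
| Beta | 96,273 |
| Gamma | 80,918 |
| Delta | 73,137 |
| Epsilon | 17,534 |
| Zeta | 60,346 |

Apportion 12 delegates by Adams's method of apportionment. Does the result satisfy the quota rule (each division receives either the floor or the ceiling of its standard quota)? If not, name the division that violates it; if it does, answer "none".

none

Standard quotas: Alpha 1.236, Beta 3.157, Gamma 2.654, Delta 2.399, Epsilon 0.575, Zeta 1.979.
Adams allocation: Alpha 1, Beta 3, Gamma 3, Delta 2, Epsilon 1, Zeta 2.
Every allocation lies between the lower and upper quota.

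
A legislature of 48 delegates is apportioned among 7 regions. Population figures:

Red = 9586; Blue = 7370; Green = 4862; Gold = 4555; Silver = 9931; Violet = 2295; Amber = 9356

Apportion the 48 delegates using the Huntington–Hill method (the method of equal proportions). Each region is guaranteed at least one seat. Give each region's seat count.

With divisor 998: modified quotas Red 9.605, Blue 7.385, Green 4.872, Gold 4.564, Silver 9.951, Violet 2.300, Amber 9.375.
Geometric-mean thresholds: Red √(9·10)=9.487, Blue √(7·8)=7.483, Green √(4·5)=4.472, Gold √(4·5)=4.472, Silver √(9·10)=9.487, Violet √(2·3)=2.449, Amber √(9·10)=9.487.
Each quota rounded against its threshold gives Red 10, Blue 7, Green 5, Gold 5, Silver 10, Violet 2, Amber 9 (total 48).

Red=10, Blue=7, Green=5, Gold=5, Silver=10, Violet=2, Amber=9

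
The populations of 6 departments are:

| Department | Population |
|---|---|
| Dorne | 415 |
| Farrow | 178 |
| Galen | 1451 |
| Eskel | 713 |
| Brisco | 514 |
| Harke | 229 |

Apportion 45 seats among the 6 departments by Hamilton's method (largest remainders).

Dorne: 5; Farrow: 2; Galen: 19; Eskel: 9; Brisco: 7; Harke: 3

Standard divisor: 3500 ÷ 45 ≈ 77.778.
Standard quotas: Dorne 5.336, Farrow 2.289, Galen 18.656, Eskel 9.167, Brisco 6.609, Harke 2.944.
Lower quotas: Dorne 5, Farrow 2, Galen 18, Eskel 9, Brisco 6, Harke 2 (sum 42, leaving 3 seats).
Remainders in descending order: Harke 0.944, Galen 0.656, Brisco 0.609, Dorne 0.336, Farrow 0.289, Eskel 0.167.
Largest remainders: Harke, Galen, Brisco receive the extra seats.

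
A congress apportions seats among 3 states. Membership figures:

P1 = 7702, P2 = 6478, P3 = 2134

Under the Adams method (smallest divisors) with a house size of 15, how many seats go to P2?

6

Standard divisor 16314/15 ≈ 1087.6; standard quotas: P1 7.082, P2 5.956, P3 1.962.
Rounding up gives 8, 6, 2 = 16 seats, so the divisor must be adjusted.
With modified divisor 1200: modified quotas P1 6.418, P2 5.398, P3 1.778.
Rounding up: P1 7, P2 6, P3 2 (total 15).
P2 receives 6.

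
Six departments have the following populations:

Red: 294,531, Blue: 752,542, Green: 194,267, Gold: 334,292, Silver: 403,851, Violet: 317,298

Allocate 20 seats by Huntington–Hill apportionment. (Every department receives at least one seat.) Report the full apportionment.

Red 3, Blue 6, Green 2, Gold 3, Silver 3, Violet 3

With divisor 118412: modified quotas Red 2.487, Blue 6.355, Green 1.641, Gold 2.823, Silver 3.411, Violet 2.680.
Geometric-mean thresholds: Red √(2·3)=2.449, Blue √(6·7)=6.481, Green √(1·2)=1.414, Gold √(2·3)=2.449, Silver √(3·4)=3.464, Violet √(2·3)=2.449.
Each quota rounded against its threshold gives Red 3, Blue 6, Green 2, Gold 3, Silver 3, Violet 3 (total 20).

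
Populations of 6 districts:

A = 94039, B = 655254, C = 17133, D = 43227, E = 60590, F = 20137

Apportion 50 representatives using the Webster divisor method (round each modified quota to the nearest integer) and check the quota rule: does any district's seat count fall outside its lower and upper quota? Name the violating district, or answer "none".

Standard quotas: A 5.281, B 36.796, C 0.962, D 2.427, E 3.402, F 1.131.
Webster allocation: A 5, B 38, C 1, D 2, E 3, F 1.
B has quota 36.796 (lower 36, upper 37) but receives 38 — outside the quota interval.

B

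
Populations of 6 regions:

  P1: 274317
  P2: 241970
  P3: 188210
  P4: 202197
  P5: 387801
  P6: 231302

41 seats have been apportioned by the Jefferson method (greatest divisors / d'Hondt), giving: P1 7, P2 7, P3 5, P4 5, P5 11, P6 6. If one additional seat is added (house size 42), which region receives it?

P1

Priority for the next seat is population ÷ (current seats + 1).
Priorities: P1 34289.625, P2 30246.250, P3 31368.333, P4 33699.500, P5 32316.750, P6 33043.143.
Highest priority: P1.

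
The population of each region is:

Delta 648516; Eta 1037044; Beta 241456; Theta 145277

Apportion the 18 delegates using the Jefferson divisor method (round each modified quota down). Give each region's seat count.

Standard divisor 2072293/18 ≈ 115127.389; standard quotas: Delta 5.633, Eta 9.008, Beta 2.097, Theta 1.262.
Rounding down gives 5, 9, 2, 1 = 17 seats, so the divisor must be adjusted.
With modified divisor 105900: modified quotas Delta 6.124, Eta 9.793, Beta 2.280, Theta 1.372.
Rounding down: Delta 6, Eta 9, Beta 2, Theta 1 (total 18).

Delta 6, Eta 9, Beta 2, Theta 1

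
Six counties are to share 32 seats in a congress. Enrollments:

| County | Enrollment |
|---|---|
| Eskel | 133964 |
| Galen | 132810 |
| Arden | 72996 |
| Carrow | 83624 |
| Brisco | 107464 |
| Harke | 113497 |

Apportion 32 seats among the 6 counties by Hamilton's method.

Eskel 7, Galen 6, Arden 4, Carrow 4, Brisco 5, Harke 6

Standard divisor: 644355 ÷ 32 ≈ 20136.094.
Standard quotas: Eskel 6.6529, Galen 6.5956, Arden 3.6251, Carrow 4.1529, Brisco 5.3369, Harke 5.6365.
Lower quotas: Eskel 6, Galen 6, Arden 3, Carrow 4, Brisco 5, Harke 5 (sum 29, leaving 3 seats).
Remainders in descending order: Eskel 0.6529, Harke 0.6365, Arden 0.6251, Galen 0.5956, Brisco 0.3369, Carrow 0.1529.
Largest remainders: Eskel, Harke, Arden receive the extra seats.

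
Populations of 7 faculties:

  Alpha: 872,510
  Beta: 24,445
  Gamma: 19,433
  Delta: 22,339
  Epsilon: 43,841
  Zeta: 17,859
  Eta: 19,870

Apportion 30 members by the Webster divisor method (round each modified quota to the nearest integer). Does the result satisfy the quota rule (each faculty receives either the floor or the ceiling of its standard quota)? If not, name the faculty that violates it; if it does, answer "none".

Alpha

Standard quotas: Alpha 25.655, Beta 0.719, Gamma 0.571, Delta 0.657, Epsilon 1.289, Zeta 0.525, Eta 0.584.
Webster allocation: Alpha 24, Beta 1, Gamma 1, Delta 1, Epsilon 1, Zeta 1, Eta 1.
Alpha has quota 25.655 (lower 25, upper 26) but receives 24 — outside the quota interval.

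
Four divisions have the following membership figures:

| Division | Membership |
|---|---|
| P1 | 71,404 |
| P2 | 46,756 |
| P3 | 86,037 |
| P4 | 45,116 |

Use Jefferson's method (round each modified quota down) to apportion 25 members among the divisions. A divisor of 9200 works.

P1 7; P2 5; P3 9; P4 4

With modified divisor 9200: modified quotas P1 7.761, P2 5.082, P3 9.352, P4 4.904.
Rounding down: P1 7, P2 5, P3 9, P4 4 (total 25).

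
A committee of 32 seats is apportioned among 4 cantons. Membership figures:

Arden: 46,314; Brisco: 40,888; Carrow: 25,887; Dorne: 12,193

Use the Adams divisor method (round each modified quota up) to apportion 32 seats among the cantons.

Arden=12, Brisco=10, Carrow=7, Dorne=3

Standard divisor 125282/32 ≈ 3915.062; standard quotas: Arden 11.830, Brisco 10.444, Carrow 6.612, Dorne 3.114.
Rounding up gives 12, 11, 7, 4 = 34 seats, so the divisor must be adjusted.
With modified divisor 4100: modified quotas Arden 11.296, Brisco 9.973, Carrow 6.314, Dorne 2.974.
Rounding up: Arden 12, Brisco 10, Carrow 7, Dorne 3 (total 32).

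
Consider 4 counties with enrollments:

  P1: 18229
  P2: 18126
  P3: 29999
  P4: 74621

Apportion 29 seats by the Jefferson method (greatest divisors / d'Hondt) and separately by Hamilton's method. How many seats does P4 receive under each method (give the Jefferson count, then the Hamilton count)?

Jefferson: P1 4, P2 3, P3 6, P4 16.
Hamilton: P1 4, P2 4, P3 6, P4 15.
P4 gets 16 under Jefferson and 15 under Hamilton.

16 and 15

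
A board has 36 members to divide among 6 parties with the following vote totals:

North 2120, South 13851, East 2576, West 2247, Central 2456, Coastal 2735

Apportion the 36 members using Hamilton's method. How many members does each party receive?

The standard divisor is 25985/36 ≈ 721.806.
Standard quotas: North 2.9371, South 19.1894, East 3.5688, West 3.1130, Central 3.4026, Coastal 3.7891.
Lower quotas: North 2, South 19, East 3, West 3, Central 3, Coastal 3 (sum 33, leaving 3 seats).
Remainders in descending order: North 0.9371, Coastal 0.7891, East 0.5688, Central 0.4026, South 0.1894, West 0.1130.
The surplus seats go to North, Coastal, East.

North 3, South 19, East 4, West 3, Central 3, Coastal 4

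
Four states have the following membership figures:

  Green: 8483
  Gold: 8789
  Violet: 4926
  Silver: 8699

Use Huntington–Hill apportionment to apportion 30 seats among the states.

With divisor 1030: modified quotas Green 8.236, Gold 8.533, Violet 4.783, Silver 8.446.
Geometric-mean thresholds: Green √(8·9)=8.485, Gold √(8·9)=8.485, Violet √(4·5)=4.472, Silver √(8·9)=8.485.
Each quota rounded against its threshold gives Green 8, Gold 9, Violet 5, Silver 8 (total 30).

Green: 8, Gold: 9, Violet: 5, Silver: 8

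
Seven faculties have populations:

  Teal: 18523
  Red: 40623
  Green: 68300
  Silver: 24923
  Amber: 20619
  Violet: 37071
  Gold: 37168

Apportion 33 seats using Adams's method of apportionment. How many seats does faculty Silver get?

3

Standard divisor 247227/33 ≈ 7491.727; standard quotas: Teal 2.472, Red 5.422, Green 9.117, Silver 3.327, Amber 2.752, Violet 4.948, Gold 4.961.
Rounding up gives 3, 6, 10, 4, 3, 5, 5 = 36 seats, so the divisor must be adjusted.
With modified divisor 8400: modified quotas Teal 2.205, Red 4.836, Green 8.131, Silver 2.967, Amber 2.455, Violet 4.413, Gold 4.425.
Rounding up: Teal 3, Red 5, Green 9, Silver 3, Amber 3, Violet 5, Gold 5 (total 33).
Silver receives 3.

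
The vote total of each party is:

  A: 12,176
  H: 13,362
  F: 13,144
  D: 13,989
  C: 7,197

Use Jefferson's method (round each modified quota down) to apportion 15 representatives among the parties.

A=3; H=3; F=3; D=4; C=2

Standard divisor 59868/15 ≈ 3991.2; standard quotas: A 3.051, H 3.348, F 3.293, D 3.505, C 1.803.
Rounding down gives 3, 3, 3, 3, 1 = 13 seats, so the divisor must be adjusted.
With modified divisor 3400: modified quotas A 3.581, H 3.930, F 3.866, D 4.114, C 2.117.
Rounding down: A 3, H 3, F 3, D 4, C 2 (total 15).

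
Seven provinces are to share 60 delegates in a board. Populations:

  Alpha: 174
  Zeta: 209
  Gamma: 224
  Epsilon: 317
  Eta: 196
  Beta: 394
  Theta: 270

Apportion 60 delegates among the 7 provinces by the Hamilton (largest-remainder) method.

Alpha: 6, Zeta: 7, Gamma: 7, Epsilon: 11, Eta: 7, Beta: 13, Theta: 9

The standard divisor is 1784/60 ≈ 29.733.
Standard quotas: Alpha 5.852, Zeta 7.029, Gamma 7.534, Epsilon 10.661, Eta 6.592, Beta 13.251, Theta 9.081.
Lower quotas: Alpha 5, Zeta 7, Gamma 7, Epsilon 10, Eta 6, Beta 13, Theta 9 (sum 57, leaving 3 seats).
Remainders in descending order: Alpha 0.852, Epsilon 0.661, Eta 0.592, Gamma 0.534, Beta 0.251, Theta 0.081, Zeta 0.029.
Largest remainders: Alpha, Epsilon, Eta receive the extra seats.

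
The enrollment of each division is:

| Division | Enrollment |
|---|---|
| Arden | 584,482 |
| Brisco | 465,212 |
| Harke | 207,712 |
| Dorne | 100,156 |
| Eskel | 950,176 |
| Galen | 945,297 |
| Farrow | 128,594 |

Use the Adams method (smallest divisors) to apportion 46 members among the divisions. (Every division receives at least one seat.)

Arden 8; Brisco 6; Harke 3; Dorne 2; Eskel 13; Galen 12; Farrow 2

Standard divisor 3381629/46 ≈ 73513.674; standard quotas: Arden 7.951, Brisco 6.328, Harke 2.825, Dorne 1.362, Eskel 12.925, Galen 12.859, Farrow 1.749.
Rounding up gives 8, 7, 3, 2, 13, 13, 2 = 48 seats, so the divisor must be adjusted.
With modified divisor 79000: modified quotas Arden 7.399, Brisco 5.889, Harke 2.629, Dorne 1.268, Eskel 12.028, Galen 11.966, Farrow 1.628.
Rounding up: Arden 8, Brisco 6, Harke 3, Dorne 2, Eskel 13, Galen 12, Farrow 2 (total 46).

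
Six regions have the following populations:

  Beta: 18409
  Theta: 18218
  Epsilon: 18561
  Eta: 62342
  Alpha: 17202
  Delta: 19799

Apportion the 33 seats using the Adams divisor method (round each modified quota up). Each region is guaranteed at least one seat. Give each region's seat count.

Standard divisor 154531/33 ≈ 4682.758; standard quotas: Beta 3.931, Theta 3.890, Epsilon 3.964, Eta 13.313, Alpha 3.673, Delta 4.228.
Rounding up gives 4, 4, 4, 14, 4, 5 = 35 seats, so the divisor must be adjusted.
With modified divisor 5100: modified quotas Beta 3.610, Theta 3.572, Epsilon 3.639, Eta 12.224, Alpha 3.373, Delta 3.882.
Rounding up: Beta 4, Theta 4, Epsilon 4, Eta 13, Alpha 4, Delta 4 (total 33).

Beta: 4, Theta: 4, Epsilon: 4, Eta: 13, Alpha: 4, Delta: 4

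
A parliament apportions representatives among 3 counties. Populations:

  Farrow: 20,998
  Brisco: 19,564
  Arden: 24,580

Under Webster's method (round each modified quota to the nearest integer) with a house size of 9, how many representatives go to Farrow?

3

Standard divisor 65142/9 ≈ 7238; standard quotas: Farrow 2.901, Brisco 2.703, Arden 3.396.
Rounding to the nearest integer gives Farrow 3, Brisco 3, Arden 3 — total 9, matching the house size, so no adjustment is needed.
Farrow receives 3.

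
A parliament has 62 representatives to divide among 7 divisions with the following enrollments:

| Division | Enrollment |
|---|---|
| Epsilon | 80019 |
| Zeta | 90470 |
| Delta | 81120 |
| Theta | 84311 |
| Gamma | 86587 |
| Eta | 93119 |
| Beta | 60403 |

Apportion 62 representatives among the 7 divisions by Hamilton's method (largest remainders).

Epsilon=9; Zeta=10; Delta=9; Theta=9; Gamma=9; Eta=10; Beta=6

The standard divisor is 576029/62 ≈ 9290.79.
Standard quotas: Epsilon 8.6127, Zeta 9.7376, Delta 8.7312, Theta 9.0747, Gamma 9.3197, Eta 10.0227, Beta 6.5014.
Lower quotas: Epsilon 8, Zeta 9, Delta 8, Theta 9, Gamma 9, Eta 10, Beta 6 (sum 59, leaving 3 seats).
Remainders in descending order: Zeta 0.7376, Delta 0.7312, Epsilon 0.6127, Beta 0.5014, Gamma 0.3197, Theta 0.0747, Eta 0.0227.
Largest remainders: Zeta, Delta, Epsilon receive the extra seats.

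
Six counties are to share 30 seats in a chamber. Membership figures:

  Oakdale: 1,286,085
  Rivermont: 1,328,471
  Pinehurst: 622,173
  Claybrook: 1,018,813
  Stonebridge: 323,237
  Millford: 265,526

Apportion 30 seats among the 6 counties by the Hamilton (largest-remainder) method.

Standard divisor: 4844305 ÷ 30 ≈ 161476.833.
Standard quotas: Oakdale 7.9645, Rivermont 8.2270, Pinehurst 3.8530, Claybrook 6.3093, Stonebridge 2.0018, Millford 1.6444.
Lower quotas: Oakdale 7, Rivermont 8, Pinehurst 3, Claybrook 6, Stonebridge 2, Millford 1 (sum 27, leaving 3 seats).
Remainders in descending order: Oakdale 0.9645, Pinehurst 0.8530, Millford 0.6444, Claybrook 0.3093, Rivermont 0.2270, Stonebridge 0.0018.
The surplus seats go to Oakdale, Pinehurst, Millford.

Oakdale=8, Rivermont=8, Pinehurst=4, Claybrook=6, Stonebridge=2, Millford=2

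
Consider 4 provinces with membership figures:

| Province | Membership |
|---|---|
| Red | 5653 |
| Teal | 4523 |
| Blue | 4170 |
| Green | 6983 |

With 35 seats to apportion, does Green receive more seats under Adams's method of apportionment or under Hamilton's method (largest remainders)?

Hamilton

Adams: Red 9, Teal 8, Blue 7, Green 11.
Hamilton: Red 9, Teal 7, Blue 7, Green 12.
Green gets 11 under Adams and 12 under Hamilton.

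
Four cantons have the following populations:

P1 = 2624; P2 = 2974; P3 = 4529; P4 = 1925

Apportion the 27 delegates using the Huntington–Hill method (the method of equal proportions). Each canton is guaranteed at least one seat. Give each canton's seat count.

With divisor 445: modified quotas P1 5.897, P2 6.683, P3 10.178, P4 4.326.
Geometric-mean thresholds: P1 √(5·6)=5.477, P2 √(6·7)=6.481, P3 √(10·11)=10.488, P4 √(4·5)=4.472.
Each quota rounded against its threshold gives P1 6, P2 7, P3 10, P4 4 (total 27).

P1: 6, P2: 7, P3: 10, P4: 4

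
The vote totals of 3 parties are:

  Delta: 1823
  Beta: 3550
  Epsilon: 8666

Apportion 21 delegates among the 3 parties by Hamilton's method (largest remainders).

The standard divisor is 14039/21 ≈ 668.524.
Standard quotas: Delta 2.7269, Beta 5.3102, Epsilon 12.9629.
Lower quotas: Delta 2, Beta 5, Epsilon 12 (sum 19, leaving 2 seats).
Remainders in descending order: Epsilon 0.9629, Delta 0.7269, Beta 0.3102.
Largest remainders: Epsilon, Delta receive the extra seats.

Delta 3, Beta 5, Epsilon 13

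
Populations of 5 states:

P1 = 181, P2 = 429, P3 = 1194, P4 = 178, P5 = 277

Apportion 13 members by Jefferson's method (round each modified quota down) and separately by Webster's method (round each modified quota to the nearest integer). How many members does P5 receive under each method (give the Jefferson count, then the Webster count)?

Jefferson: P1 1, P2 2, P3 8, P4 1, P5 1.
Webster: P1 1, P2 2, P3 7, P4 1, P5 2.
P5 gets 1 under Jefferson and 2 under Webster.

1 and 2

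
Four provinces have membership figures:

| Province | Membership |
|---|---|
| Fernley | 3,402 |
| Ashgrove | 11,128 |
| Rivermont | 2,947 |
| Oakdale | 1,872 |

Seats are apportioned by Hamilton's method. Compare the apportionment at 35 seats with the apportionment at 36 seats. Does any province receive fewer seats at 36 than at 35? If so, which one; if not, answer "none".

Oakdale

At 35 seats: Fernley 6, Ashgrove 20, Rivermont 5, Oakdale 4.
At 36 seats: Fernley 6, Ashgrove 21, Rivermont 6, Oakdale 3.
Oakdale drops from 4 to 3.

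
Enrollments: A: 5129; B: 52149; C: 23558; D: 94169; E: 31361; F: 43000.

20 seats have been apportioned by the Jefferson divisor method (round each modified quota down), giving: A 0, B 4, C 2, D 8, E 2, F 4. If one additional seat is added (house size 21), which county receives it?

Priority for the next seat is population ÷ (current seats + 1).
Priorities: A 5129.000, B 10429.800, C 7852.667, D 10463.222, E 10453.667, F 8600.000.
Highest priority: D.

D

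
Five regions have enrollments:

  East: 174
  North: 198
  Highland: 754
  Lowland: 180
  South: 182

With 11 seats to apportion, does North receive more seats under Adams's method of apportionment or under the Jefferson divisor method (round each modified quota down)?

Adams: East 1, North 2, Highland 5, Lowland 1, South 2.
Jefferson: East 1, North 1, Highland 7, Lowland 1, South 1.
North gets 2 under Adams and 1 under Jefferson.

Adams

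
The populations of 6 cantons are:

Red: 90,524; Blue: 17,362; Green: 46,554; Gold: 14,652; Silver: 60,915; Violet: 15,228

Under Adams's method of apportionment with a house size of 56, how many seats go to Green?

10

Standard divisor 245235/56 ≈ 4379.196; standard quotas: Red 20.671, Blue 3.965, Green 10.631, Gold 3.346, Silver 13.910, Violet 3.477.
Rounding up gives 21, 4, 11, 4, 14, 4 = 58 seats, so the divisor must be adjusted.
With modified divisor 4670: modified quotas Red 19.384, Blue 3.718, Green 9.969, Gold 3.137, Silver 13.044, Violet 3.261.
Rounding up: Red 20, Blue 4, Green 10, Gold 4, Silver 14, Violet 4 (total 56).
Green receives 10.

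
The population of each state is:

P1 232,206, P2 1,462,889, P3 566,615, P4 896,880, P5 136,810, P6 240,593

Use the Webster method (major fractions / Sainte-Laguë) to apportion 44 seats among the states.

Standard divisor 3535993/44 ≈ 80363.477; standard quotas: P1 2.889, P2 18.203, P3 7.051, P4 11.160, P5 1.702, P6 2.994.
Rounding to the nearest integer gives P1 3, P2 18, P3 7, P4 11, P5 2, P6 3 — total 44, matching the house size, so no adjustment is needed.

P1 3, P2 18, P3 7, P4 11, P5 2, P6 3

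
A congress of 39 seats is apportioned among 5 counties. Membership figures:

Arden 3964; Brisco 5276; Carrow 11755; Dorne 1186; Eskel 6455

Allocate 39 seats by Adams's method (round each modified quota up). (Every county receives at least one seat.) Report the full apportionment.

Arden: 6; Brisco: 7; Carrow: 15; Dorne: 2; Eskel: 9

Standard divisor 28636/39 ≈ 734.256; standard quotas: Arden 5.399, Brisco 7.186, Carrow 16.009, Dorne 1.615, Eskel 8.791.
Rounding up gives 6, 8, 17, 2, 9 = 42 seats, so the divisor must be adjusted.
With modified divisor 788: modified quotas Arden 5.030, Brisco 6.695, Carrow 14.918, Dorne 1.505, Eskel 8.192.
Rounding up: Arden 6, Brisco 7, Carrow 15, Dorne 2, Eskel 9 (total 39).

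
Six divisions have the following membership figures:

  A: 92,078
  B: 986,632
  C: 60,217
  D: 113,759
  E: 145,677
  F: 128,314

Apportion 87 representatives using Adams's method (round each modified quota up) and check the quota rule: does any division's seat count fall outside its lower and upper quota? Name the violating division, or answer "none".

Standard quotas: A 5.247, B 56.225, C 3.432, D 6.483, E 8.302, F 7.312.
Adams allocation: A 6, B 54, C 4, D 7, E 8, F 8.
B has quota 56.225 (lower 56, upper 57) but receives 54 — outside the quota interval.

B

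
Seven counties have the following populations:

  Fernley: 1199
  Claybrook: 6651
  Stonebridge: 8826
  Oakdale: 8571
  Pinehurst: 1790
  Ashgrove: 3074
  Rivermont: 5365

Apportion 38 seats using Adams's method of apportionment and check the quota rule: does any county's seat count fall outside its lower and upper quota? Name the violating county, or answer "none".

none

Standard quotas: Fernley 1.284, Claybrook 7.124, Stonebridge 9.454, Oakdale 9.181, Pinehurst 1.917, Ashgrove 3.293, Rivermont 5.747.
Adams allocation: Fernley 2, Claybrook 7, Stonebridge 9, Oakdale 9, Pinehurst 2, Ashgrove 3, Rivermont 6.
Every allocation lies between the lower and upper quota.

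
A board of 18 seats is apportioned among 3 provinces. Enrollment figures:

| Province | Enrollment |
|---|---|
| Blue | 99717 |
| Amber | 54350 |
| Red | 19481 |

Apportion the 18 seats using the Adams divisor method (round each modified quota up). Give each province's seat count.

Blue: 10; Amber: 6; Red: 2

Standard divisor 173548/18 ≈ 9641.556; standard quotas: Blue 10.342, Amber 5.637, Red 2.021.
Rounding up gives 11, 6, 3 = 20 seats, so the divisor must be adjusted.
With modified divisor 10400: modified quotas Blue 9.588, Amber 5.226, Red 1.873.
Rounding up: Blue 10, Amber 6, Red 2 (total 18).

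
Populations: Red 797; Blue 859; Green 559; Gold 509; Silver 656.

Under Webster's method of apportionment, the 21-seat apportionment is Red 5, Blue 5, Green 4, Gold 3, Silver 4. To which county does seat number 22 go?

Priority for the next seat is population ÷ (current seats + 0.5).
Priorities: Red 144.909, Blue 156.182, Green 124.222, Gold 145.429, Silver 145.778.
Highest priority: Blue.

Blue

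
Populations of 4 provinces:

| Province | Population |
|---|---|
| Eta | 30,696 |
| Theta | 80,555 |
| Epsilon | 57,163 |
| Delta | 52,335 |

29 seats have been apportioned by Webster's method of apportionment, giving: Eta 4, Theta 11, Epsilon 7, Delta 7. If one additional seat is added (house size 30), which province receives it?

Priority for the next seat is population ÷ (current seats + 0.5).
Priorities: Eta 6821.333, Theta 7004.783, Epsilon 7621.733, Delta 6978.000.
Highest priority: Epsilon.

Epsilon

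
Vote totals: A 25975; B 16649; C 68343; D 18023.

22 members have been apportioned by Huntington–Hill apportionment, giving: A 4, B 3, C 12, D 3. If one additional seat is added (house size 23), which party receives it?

A

Priority for the next seat is population ÷ (√(s·(s+1))).
Priorities: A 5808.187, B 4806.152, C 5471.819, D 5202.792.
Highest priority: A.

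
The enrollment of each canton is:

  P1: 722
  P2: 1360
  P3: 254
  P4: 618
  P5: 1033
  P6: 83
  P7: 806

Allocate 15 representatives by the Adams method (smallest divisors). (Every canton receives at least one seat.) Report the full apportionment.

P1 2, P2 4, P3 1, P4 2, P5 3, P6 1, P7 2

Standard divisor 4876/15 ≈ 325.067; standard quotas: P1 2.221, P2 4.184, P3 0.781, P4 1.901, P5 3.178, P6 0.255, P7 2.479.
Rounding up gives 3, 5, 1, 2, 4, 1, 3 = 19 seats, so the divisor must be adjusted.
With modified divisor 430: modified quotas P1 1.679, P2 3.163, P3 0.591, P4 1.437, P5 2.402, P6 0.193, P7 1.874.
Rounding up: P1 2, P2 4, P3 1, P4 2, P5 3, P6 1, P7 2 (total 15).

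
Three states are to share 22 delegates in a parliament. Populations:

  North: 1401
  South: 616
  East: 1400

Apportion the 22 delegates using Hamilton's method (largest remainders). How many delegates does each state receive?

The standard divisor is 3417/22 ≈ 155.318.
Standard quotas: North 9.020, South 3.966, East 9.014.
Lower quotas: North 9, South 3, East 9 (sum 21, leaving 1 seat).
Remainders in descending order: South 0.966, North 0.020, East 0.014.
The surplus seat goes to South.

North 9, South 4, East 9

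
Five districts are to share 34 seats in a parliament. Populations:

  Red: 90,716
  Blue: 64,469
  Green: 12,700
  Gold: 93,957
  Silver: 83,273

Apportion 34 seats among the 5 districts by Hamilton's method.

Red: 9, Blue: 7, Green: 1, Gold: 9, Silver: 8

The standard divisor is 345115/34 ≈ 10150.441.
Standard quotas: Red 8.9371, Blue 6.3513, Green 1.2512, Gold 9.2564, Silver 8.2039.
Lower quotas: Red 8, Blue 6, Green 1, Gold 9, Silver 8 (sum 32, leaving 2 seats).
Remainders in descending order: Red 0.9371, Blue 0.3513, Gold 0.2564, Green 0.2512, Silver 0.2039.
The surplus seats go to Red, Blue.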